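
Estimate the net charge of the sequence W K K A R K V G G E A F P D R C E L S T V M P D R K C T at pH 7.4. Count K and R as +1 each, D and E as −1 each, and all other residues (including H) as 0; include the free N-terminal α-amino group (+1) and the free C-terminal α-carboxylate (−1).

+3

Positive (K, R): K2, K3, R5, K6, R15, R25, K26 → +7.
Negative (D, E): E10, D14, E17, D24 → −4.
The N-terminus (+1) and C-terminus (−1) cancel.
Net charge = (+7) + (−4) = +3.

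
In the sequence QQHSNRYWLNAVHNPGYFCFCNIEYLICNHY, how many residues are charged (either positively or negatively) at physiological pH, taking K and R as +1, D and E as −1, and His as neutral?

Charged side chains at pH ~7.4: K, R (positive); D, E (negative).
Matching residues: R6, E24.

2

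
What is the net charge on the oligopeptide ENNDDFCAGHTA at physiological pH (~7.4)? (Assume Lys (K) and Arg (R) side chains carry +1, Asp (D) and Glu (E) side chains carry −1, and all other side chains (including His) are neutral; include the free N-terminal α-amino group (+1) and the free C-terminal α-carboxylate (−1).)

Positive (K, R): none → +0.
Negative (D, E): E1, D4, D5 → −3.
The N-terminus (+1) and C-terminus (−1) cancel.
Net charge = (+0) + (−3) = −3.

-3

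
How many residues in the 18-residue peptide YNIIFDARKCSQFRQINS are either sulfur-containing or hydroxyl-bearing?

4

Sulfur-containing: C, M. Hydroxyl-bearing: S, T, Y.
Sulfur-containing residues here: C10 (1).
Hydroxyl-bearing residues here: Y1, S11, S18 (3).
The two groups share no amino acid, so total = 1 + 3 = 4.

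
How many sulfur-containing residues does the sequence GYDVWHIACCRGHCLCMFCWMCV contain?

8

Only Cys (C) and Met (M) have a sulfur atom in the side chain.
Matching residues: C9, C10, C14, C16, M17, C19, M21, C22.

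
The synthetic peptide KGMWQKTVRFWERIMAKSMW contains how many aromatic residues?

F, W, and Y each carry an aromatic ring on the side chain.
Matching residues: W4, F10, W11, W20.

4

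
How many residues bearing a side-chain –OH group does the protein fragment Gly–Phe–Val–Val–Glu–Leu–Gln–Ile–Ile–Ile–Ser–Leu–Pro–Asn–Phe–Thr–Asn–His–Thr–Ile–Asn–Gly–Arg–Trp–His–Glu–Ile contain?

3

The –OH-bearing residues are Ser, Thr (aliphatic alcohols), and Tyr (phenol).
Matching residues: Ser11, Thr16, Thr19.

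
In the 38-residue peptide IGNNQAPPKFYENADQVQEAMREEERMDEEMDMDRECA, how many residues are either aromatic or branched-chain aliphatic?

Aromatic: F, W, Y. Branched-chain aliphatic: I, L, V.
Aromatic residues here: F10, Y11 (2).
Branched-chain aliphatic residues here: I1, V17 (2).
The two groups share no amino acid, so total = 2 + 2 = 4.

4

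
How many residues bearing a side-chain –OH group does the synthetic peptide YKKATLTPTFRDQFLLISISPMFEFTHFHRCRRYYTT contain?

S, T, and Y are the three residues with a side-chain hydroxyl.
Matching residues: Y1, T5, T7, T9, S18, S20, T26, Y34, Y35, T36, T37.

11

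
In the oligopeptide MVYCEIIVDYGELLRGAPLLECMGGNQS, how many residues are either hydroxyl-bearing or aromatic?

Hydroxyl-bearing: S, T, Y. Aromatic: F, W, Y.
Hydroxyl-bearing residues here: Y3, Y10, S28 (3).
Aromatic residues here: Y3, Y10 (2).
Y is in both groups, so the 2 Y residues must not be double-counted.
Total = 3 + 2 − 2 = 3.

3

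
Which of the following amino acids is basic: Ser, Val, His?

His

The basic amino acids are Lys (K), Arg (R), and His (H).
Of the listed options, only His belongs to this group.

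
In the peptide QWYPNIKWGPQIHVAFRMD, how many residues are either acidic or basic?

Acidic: D, E. Basic: H, K, R.
Acidic residues here: D19 (1).
Basic residues here: K7, H13, R17 (3).
The two groups share no amino acid, so total = 1 + 3 = 4.

4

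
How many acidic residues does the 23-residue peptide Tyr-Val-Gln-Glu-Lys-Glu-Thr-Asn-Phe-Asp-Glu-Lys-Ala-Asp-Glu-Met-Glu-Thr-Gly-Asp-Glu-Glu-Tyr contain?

10

Only D (aspartate) and E (glutamate) carry a side-chain carboxylic acid.
Matching residues: Glu4, Glu6, Asp10, Glu11, Asp14, Glu15, Glu17, Asp20, Glu21, Glu22.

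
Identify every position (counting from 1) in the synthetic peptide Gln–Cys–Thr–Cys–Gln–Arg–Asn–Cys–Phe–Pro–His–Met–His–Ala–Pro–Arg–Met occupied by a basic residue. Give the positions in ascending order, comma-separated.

6, 11, 13, 16

Matching residues: Arg6, His11, His13, Arg16.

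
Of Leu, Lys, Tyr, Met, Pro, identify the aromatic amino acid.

Tyr

F, W, and Y each carry an aromatic ring on the side chain.
Of the listed options, only Tyr belongs to this group.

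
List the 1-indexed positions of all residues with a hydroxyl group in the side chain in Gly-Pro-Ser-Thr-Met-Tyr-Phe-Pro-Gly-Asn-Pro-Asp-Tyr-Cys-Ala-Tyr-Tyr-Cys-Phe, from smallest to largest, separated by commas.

Serine (S), threonine (T), and tyrosine (Y) each carry a hydroxyl group on the side chain.
Matching residues: Ser3, Thr4, Tyr6, Tyr13, Tyr16, Tyr17.

3, 4, 6, 13, 16, 17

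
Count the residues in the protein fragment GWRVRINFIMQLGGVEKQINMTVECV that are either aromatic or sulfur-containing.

Aromatic: F, W, Y. Sulfur-containing: C, M.
Aromatic residues here: W2, F8 (2).
Sulfur-containing residues here: M10, M21, C25 (3).
The two groups share no amino acid, so total = 2 + 3 = 5.

5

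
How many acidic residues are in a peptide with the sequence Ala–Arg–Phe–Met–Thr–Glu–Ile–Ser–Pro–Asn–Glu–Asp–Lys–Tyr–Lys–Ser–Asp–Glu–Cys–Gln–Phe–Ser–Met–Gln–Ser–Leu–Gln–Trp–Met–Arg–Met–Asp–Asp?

7

The acidic residues are Asp (D) and Glu (E), whose side chains end in a carboxylate group.
Matching residues: Glu6, Glu11, Asp12, Asp17, Glu18, Asp32, Asp33.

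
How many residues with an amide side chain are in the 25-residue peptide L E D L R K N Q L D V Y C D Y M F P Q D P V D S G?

3

The amide-side-chain residues are Asn (N) and Gln (Q).
Matching residues: N7, Q8, Q19.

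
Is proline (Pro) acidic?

No

Aspartate (D) and glutamate (E) have carboxylic-acid side chains and are the acidic amino acids.
Proline is not in this group.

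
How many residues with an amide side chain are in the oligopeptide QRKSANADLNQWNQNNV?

8

Only N (asparagine) and Q (glutamine) carry a side-chain carboxamide.
Matching residues: Q1, N6, N10, Q11, N13, Q14, N15, N16.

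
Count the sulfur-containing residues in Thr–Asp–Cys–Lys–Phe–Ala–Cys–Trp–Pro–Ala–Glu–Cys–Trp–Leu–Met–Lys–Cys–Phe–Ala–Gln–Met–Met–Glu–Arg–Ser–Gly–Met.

Cysteine (C, thiol) and methionine (M, thioether) are the two sulfur-containing amino acids.
Matching residues: Cys3, Cys7, Cys12, Met15, Cys17, Met21, Met22, Met27.

8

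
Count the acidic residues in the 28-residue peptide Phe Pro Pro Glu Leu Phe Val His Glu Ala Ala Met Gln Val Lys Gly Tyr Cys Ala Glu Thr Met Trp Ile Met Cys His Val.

3

Aspartate (D) and glutamate (E) have carboxylic-acid side chains and are the acidic amino acids.
Matching residues: Glu4, Glu9, Glu20.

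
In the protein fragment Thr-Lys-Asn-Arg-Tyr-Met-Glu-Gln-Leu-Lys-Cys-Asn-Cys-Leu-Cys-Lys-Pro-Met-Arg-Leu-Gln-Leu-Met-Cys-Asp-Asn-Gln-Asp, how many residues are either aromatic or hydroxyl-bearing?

2

Aromatic: F, W, Y. Hydroxyl-bearing: S, T, Y.
Aromatic residues here: Tyr5 (1).
Hydroxyl-bearing residues here: Thr1, Tyr5 (2).
Y is in both groups, so the 1 Y residue must not be double-counted.
Total = 1 + 2 − 1 = 2.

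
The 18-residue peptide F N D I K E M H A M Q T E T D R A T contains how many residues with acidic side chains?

The acidic residues are Asp (D) and Glu (E), whose side chains end in a carboxylate group.
Matching residues: D3, E6, E13, D15.

4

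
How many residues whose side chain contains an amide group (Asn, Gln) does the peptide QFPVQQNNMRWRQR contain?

Matching residues: Q1, Q5, Q6, N7, N8, Q13.

6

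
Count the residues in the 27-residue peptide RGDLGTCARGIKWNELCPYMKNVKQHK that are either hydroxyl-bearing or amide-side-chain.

5

Hydroxyl-bearing: S, T, Y. Amide-side-chain: N, Q.
Hydroxyl-bearing residues here: T6, Y19 (2).
Amide-side-chain residues here: N14, N22, Q25 (3).
The two groups share no amino acid, so total = 2 + 3 = 5.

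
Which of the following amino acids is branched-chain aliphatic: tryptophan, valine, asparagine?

V, L, and I make up the branched-chain aliphatic group.
Of the listed options, only valine belongs to this group.

valine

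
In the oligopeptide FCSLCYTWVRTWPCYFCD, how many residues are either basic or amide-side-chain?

Basic: H, K, R. Amide-side-chain: N, Q.
Basic residues here: R10 (1).
Amide-side-chain residues here: none (0).
The two groups share no amino acid, so total = 1 + 0 = 1.

1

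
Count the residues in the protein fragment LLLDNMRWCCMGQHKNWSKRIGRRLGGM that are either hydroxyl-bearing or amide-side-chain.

4

Hydroxyl-bearing: S, T, Y. Amide-side-chain: N, Q.
Hydroxyl-bearing residues here: S18 (1).
Amide-side-chain residues here: N5, Q13, N16 (3).
The two groups share no amino acid, so total = 1 + 3 = 4.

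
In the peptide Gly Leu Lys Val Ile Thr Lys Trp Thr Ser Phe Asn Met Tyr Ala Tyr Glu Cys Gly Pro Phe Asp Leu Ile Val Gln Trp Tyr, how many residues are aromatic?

Phenylalanine (F), tryptophan (W), and tyrosine (Y) have aromatic ring side chains.
Matching residues: Trp8, Phe11, Tyr14, Tyr16, Phe21, Trp27, Tyr28.

7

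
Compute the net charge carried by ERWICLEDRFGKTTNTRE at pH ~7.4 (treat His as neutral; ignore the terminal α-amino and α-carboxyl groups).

0

Near pH 7.4, K and R contribute +1 each, D and E contribute −1 each, and every other side chain (His included, as stated) is uncharged.
Positive (K, R): R2, R9, K12, R17 → +4.
Negative (D, E): E1, E7, D8, E18 → −4.
Net charge = (+4) + (−4) = 0.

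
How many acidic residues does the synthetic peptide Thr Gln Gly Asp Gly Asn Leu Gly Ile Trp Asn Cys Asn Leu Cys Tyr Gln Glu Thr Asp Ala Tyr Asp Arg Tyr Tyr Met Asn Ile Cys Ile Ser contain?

4

The acidic residues are Asp (D) and Glu (E), whose side chains end in a carboxylate group.
Matching residues: Asp4, Glu18, Asp20, Asp23.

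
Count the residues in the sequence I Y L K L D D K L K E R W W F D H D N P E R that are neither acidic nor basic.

Acidic: D, E. Basic: K, R, H. All other residues are neither.
Matching residues: I1, Y2, L3, L5, L9, W13, W14, F15, N19, P20.

10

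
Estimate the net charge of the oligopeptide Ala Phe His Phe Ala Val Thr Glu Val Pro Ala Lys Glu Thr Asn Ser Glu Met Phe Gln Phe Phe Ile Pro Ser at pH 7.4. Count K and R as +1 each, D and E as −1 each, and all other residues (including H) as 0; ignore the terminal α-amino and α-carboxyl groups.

-2

Positive (K, R): Lys12 → +1.
Negative (D, E): Glu8, Glu13, Glu17 → −3.
Net charge = (+1) + (−3) = −2.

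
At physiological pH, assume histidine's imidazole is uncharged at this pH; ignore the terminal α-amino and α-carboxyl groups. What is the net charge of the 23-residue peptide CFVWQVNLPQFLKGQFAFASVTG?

+1

At pH ~7.4 the Lys and Arg side chains are protonated (+1), the Asp and Glu side chains are deprotonated (−1), and with His taken as neutral all other side chains carry no charge.
Positive (K, R): K13 → +1.
Negative (D, E): none → −0.
Net charge = (+1) + (−0) = +1.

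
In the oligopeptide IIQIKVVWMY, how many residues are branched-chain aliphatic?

V, L, and I make up the branched-chain aliphatic group.
Matching residues: I1, I2, I4, V6, V7.

5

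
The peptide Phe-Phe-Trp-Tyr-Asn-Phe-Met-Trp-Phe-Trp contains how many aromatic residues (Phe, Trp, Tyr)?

8

Matching residues: Phe1, Phe2, Trp3, Tyr4, Phe6, Trp8, Phe9, Trp10.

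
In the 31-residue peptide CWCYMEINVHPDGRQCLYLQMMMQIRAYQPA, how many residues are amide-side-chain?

Only N (asparagine) and Q (glutamine) carry a side-chain carboxamide.
Matching residues: N8, Q15, Q20, Q24, Q29.

5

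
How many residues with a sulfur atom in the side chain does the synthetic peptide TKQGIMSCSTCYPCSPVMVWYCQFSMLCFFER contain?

Cysteine (C, thiol) and methionine (M, thioether) are the two sulfur-containing amino acids.
Matching residues: M6, C8, C11, C14, M18, C22, M26, C28.

8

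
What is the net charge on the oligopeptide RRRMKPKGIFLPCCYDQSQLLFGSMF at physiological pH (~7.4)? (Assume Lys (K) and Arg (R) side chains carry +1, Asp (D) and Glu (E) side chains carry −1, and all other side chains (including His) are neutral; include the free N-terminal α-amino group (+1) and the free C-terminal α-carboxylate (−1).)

+4

Positive (K, R): R1, R2, R3, K5, K7 → +5.
Negative (D, E): D16 → −1.
The N-terminus (+1) and C-terminus (−1) cancel.
Net charge = (+5) + (−1) = +4.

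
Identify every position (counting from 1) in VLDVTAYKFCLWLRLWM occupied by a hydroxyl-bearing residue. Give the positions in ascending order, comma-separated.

5, 7

Serine (S), threonine (T), and tyrosine (Y) each carry a hydroxyl group on the side chain.
Matching residues: T5, Y7.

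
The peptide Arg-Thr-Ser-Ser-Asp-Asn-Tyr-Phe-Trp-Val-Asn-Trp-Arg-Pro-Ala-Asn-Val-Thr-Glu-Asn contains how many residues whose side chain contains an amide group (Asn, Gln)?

4

Matching residues: Asn6, Asn11, Asn16, Asn20.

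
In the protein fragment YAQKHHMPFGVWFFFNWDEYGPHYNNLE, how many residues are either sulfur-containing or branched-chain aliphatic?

Sulfur-containing: C, M. Branched-chain aliphatic: I, L, V.
Sulfur-containing residues here: M7 (1).
Branched-chain aliphatic residues here: V11, L27 (2).
The two groups share no amino acid, so total = 1 + 2 = 3.

3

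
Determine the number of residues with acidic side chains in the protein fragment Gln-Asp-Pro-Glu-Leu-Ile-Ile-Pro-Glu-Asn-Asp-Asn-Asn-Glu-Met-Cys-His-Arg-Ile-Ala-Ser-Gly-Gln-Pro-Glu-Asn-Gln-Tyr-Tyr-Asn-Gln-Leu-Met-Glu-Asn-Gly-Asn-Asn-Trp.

7

Only D (aspartate) and E (glutamate) carry a side-chain carboxylic acid.
Matching residues: Asp2, Glu4, Glu9, Asp11, Glu14, Glu25, Glu34.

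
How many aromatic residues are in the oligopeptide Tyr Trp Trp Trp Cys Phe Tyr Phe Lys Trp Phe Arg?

The aromatic amino acids are Phe (F, benzyl), Trp (W, indole), and Tyr (Y, phenol).
Matching residues: Tyr1, Trp2, Trp3, Trp4, Phe6, Tyr7, Phe8, Trp10, Phe11.

9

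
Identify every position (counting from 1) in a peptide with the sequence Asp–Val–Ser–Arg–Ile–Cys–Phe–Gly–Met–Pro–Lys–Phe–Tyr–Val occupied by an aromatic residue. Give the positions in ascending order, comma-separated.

7, 12, 13

The aromatic amino acids are Phe (F, benzyl), Trp (W, indole), and Tyr (Y, phenol).
Matching residues: Phe7, Phe12, Tyr13.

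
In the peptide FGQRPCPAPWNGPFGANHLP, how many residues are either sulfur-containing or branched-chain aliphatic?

2

Sulfur-containing: C, M. Branched-chain aliphatic: I, L, V.
Sulfur-containing residues here: C6 (1).
Branched-chain aliphatic residues here: L19 (1).
The two groups share no amino acid, so total = 1 + 1 = 2.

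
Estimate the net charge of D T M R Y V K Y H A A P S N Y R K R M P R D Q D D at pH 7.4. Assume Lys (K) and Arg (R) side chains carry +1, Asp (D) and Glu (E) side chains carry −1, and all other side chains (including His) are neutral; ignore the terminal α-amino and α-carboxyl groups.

Positive (K, R): R4, K7, R16, K17, R18, R21 → +6.
Negative (D, E): D1, D22, D24, D25 → −4.
Net charge = (+6) + (−4) = +2.

+2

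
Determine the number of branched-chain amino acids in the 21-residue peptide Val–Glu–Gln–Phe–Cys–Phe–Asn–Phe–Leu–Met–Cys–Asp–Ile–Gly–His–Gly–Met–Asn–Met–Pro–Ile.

The BCAAs are Val, Leu, and Ile — aliphatic side chains with a branch point.
Matching residues: Val1, Leu9, Ile13, Ile21.

4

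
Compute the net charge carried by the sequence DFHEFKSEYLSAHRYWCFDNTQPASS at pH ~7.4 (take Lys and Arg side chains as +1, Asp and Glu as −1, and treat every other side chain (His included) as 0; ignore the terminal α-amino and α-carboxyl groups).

-2

Positive (K, R): K6, R14 → +2.
Negative (D, E): D1, E4, E8, D19 → −4.
Net charge = (+2) + (−4) = −2.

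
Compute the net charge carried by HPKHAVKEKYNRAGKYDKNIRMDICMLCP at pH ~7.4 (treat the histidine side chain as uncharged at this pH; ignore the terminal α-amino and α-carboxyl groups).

+4

Near pH 7.4, K and R contribute +1 each, D and E contribute −1 each, and every other side chain (His included, as stated) is uncharged.
Positive (K, R): K3, K7, K9, R12, K15, K18, R21 → +7.
Negative (D, E): E8, D17, D23 → −3.
Net charge = (+7) + (−3) = +4.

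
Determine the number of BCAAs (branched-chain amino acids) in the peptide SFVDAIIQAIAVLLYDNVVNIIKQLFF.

12

Valine (V), leucine (L), and isoleucine (I) are the branched-chain amino acids.
Matching residues: V3, I6, I7, I10, V12, L13, L14, V18, V19, I21, I22, L25.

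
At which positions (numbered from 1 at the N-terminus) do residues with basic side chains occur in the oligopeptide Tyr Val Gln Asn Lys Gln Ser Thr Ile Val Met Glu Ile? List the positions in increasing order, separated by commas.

5

Lysine (K), arginine (R), and histidine (H) have basic, nitrogen-containing side chains.
Matching residues: Lys5.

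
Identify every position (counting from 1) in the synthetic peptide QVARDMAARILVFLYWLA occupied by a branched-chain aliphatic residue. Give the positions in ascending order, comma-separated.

2, 10, 11, 12, 14, 17

Matching residues: V2, I10, L11, V12, L14, L17.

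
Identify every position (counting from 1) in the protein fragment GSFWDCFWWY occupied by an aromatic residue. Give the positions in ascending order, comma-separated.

3, 4, 7, 8, 9, 10

The aromatic amino acids are Phe (F, benzyl), Trp (W, indole), and Tyr (Y, phenol).
Matching residues: F3, W4, F7, W8, W9, Y10.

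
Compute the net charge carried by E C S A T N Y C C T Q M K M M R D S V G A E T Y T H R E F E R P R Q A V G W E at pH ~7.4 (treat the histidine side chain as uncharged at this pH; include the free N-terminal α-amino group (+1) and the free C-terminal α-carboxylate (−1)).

-1

At pH ~7.4 the Lys and Arg side chains are protonated (+1), the Asp and Glu side chains are deprotonated (−1), and with His taken as neutral all other side chains carry no charge.
Positive (K, R): K13, R16, R27, R31, R33 → +5.
Negative (D, E): E1, D17, E22, E28, E30, E39 → −6.
The N-terminus (+1) and C-terminus (−1) cancel.
Net charge = (+5) + (−6) = −1.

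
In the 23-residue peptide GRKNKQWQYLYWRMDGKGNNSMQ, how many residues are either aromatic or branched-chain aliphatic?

5

Aromatic: F, W, Y. Branched-chain aliphatic: I, L, V.
Aromatic residues here: W7, Y9, Y11, W12 (4).
Branched-chain aliphatic residues here: L10 (1).
The two groups share no amino acid, so total = 4 + 1 = 5.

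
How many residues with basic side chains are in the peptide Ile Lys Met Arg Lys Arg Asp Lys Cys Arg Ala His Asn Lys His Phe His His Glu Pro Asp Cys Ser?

11

The basic amino acids are Lys (K), Arg (R), and His (H).
Matching residues: Lys2, Arg4, Lys5, Arg6, Lys8, Arg10, His12, Lys14, His15, His17, His18.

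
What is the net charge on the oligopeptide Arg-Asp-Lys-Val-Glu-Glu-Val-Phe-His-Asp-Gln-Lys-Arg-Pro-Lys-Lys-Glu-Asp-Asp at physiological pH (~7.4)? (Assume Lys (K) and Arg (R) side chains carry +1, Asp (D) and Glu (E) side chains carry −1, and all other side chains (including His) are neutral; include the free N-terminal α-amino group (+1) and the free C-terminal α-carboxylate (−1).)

-1

Positive (K, R): Arg1, Lys3, Lys12, Arg13, Lys15, Lys16 → +6.
Negative (D, E): Asp2, Glu5, Glu6, Asp10, Glu17, Asp18, Asp19 → −7.
The N-terminus (+1) and C-terminus (−1) cancel.
Net charge = (+6) + (−7) = −1.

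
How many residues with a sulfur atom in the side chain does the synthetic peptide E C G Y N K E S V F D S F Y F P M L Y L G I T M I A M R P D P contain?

Cysteine (C, thiol) and methionine (M, thioether) are the two sulfur-containing amino acids.
Matching residues: C2, M17, M24, M27.

4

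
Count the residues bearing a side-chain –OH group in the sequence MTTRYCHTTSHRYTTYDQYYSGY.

S, T, and Y are the three residues with a side-chain hydroxyl.
Matching residues: T2, T3, Y5, T8, T9, S10, Y13, T14, T15, Y16, Y19, Y20, S21, Y23.

14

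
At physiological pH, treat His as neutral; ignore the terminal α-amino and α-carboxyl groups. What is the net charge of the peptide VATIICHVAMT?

0

The side chains ionized at physiological pH are Lys/Arg (+1) and Asp/Glu (−1); with His treated as neutral, nothing else contributes.
Positive (K, R): none → +0.
Negative (D, E): none → −0.
Net charge = (+0) + (−0) = 0.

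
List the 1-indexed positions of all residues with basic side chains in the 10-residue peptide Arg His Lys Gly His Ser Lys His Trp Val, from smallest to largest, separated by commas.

K, R, and H are the three residues with basic side chains (ε-amine, guanidinium, and imidazole respectively).
Matching residues: Arg1, His2, Lys3, His5, Lys7, His8.

1, 2, 3, 5, 7, 8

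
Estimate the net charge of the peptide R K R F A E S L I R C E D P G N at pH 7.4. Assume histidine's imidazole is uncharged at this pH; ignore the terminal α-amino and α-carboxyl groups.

+1

Near pH 7.4, K and R contribute +1 each, D and E contribute −1 each, and every other side chain (His included, as stated) is uncharged.
Positive (K, R): R1, K2, R3, R10 → +4.
Negative (D, E): E6, E12, D13 → −3.
Net charge = (+4) + (−3) = +1.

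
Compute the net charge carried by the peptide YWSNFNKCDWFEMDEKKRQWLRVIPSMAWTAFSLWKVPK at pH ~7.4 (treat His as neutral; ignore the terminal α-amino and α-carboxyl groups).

At pH ~7.4 the Lys and Arg side chains are protonated (+1), the Asp and Glu side chains are deprotonated (−1), and with His taken as neutral all other side chains carry no charge.
Positive (K, R): K7, K16, K17, R18, R22, K36, K39 → +7.
Negative (D, E): D9, E12, D14, E15 → −4.
Net charge = (+7) + (−4) = +3.

+3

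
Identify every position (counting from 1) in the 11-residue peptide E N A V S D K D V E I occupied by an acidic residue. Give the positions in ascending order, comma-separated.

1, 6, 8, 10

Matching residues: E1, D6, D8, E10.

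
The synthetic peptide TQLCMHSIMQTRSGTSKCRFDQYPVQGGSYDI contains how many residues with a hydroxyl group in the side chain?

S, T, and Y are the three residues with a side-chain hydroxyl.
Matching residues: T1, S7, T11, S13, T15, S16, Y23, S29, Y30.

9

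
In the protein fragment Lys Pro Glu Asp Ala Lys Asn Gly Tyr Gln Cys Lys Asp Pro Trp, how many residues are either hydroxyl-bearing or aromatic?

2

Hydroxyl-bearing: S, T, Y. Aromatic: F, W, Y.
Hydroxyl-bearing residues here: Tyr9 (1).
Aromatic residues here: Tyr9, Trp15 (2).
Y is in both groups, so the 1 Y residue must not be double-counted.
Total = 1 + 2 − 1 = 2.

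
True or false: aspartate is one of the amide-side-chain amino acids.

False

Asparagine (N) and glutamine (Q) have uncharged amide side chains.
Aspartate is not in this group.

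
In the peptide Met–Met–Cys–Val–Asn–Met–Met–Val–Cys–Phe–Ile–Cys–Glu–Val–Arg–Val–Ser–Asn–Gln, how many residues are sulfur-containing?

The sulfur-bearing residues are cysteine (–SH) and methionine (–S–CH₃).
Matching residues: Met1, Met2, Cys3, Met6, Met7, Cys9, Cys12.

7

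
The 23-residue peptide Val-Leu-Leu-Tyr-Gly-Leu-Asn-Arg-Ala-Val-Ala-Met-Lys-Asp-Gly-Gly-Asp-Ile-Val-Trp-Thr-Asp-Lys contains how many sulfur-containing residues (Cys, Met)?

1

Matching residues: Met12.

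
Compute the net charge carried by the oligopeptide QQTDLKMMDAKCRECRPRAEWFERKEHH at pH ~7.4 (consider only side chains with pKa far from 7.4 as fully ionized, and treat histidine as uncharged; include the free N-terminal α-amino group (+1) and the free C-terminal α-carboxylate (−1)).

At pH ~7.4 the Lys and Arg side chains are protonated (+1), the Asp and Glu side chains are deprotonated (−1), and with His taken as neutral all other side chains carry no charge.
Positive (K, R): K6, K11, R13, R16, R18, R24, K25 → +7.
Negative (D, E): D4, D9, E14, E20, E23, E26 → −6.
The N-terminus (+1) and C-terminus (−1) cancel.
Net charge = (+7) + (−6) = +1.

+1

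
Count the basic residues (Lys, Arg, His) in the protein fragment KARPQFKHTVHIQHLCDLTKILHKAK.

10

Matching residues: K1, R3, K7, H8, H11, H14, K20, H23, K24, K26.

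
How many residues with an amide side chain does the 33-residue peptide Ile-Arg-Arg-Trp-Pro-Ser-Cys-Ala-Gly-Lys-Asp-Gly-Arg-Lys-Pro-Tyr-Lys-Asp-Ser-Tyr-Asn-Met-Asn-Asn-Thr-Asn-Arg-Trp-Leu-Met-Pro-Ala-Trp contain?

4

The amide-side-chain residues are Asn (N) and Gln (Q).
Matching residues: Asn21, Asn23, Asn24, Asn26.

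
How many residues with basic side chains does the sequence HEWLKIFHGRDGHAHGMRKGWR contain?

K, R, and H are the three residues with basic side chains (ε-amine, guanidinium, and imidazole respectively).
Matching residues: H1, K5, H8, R10, H13, H15, R18, K19, R22.

9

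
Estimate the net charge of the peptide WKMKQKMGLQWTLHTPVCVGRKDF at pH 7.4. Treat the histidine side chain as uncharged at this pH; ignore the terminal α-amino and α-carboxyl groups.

+4

At pH ~7.4 the Lys and Arg side chains are protonated (+1), the Asp and Glu side chains are deprotonated (−1), and with His taken as neutral all other side chains carry no charge.
Positive (K, R): K2, K4, K6, R21, K22 → +5.
Negative (D, E): D23 → −1.
Net charge = (+5) + (−1) = +4.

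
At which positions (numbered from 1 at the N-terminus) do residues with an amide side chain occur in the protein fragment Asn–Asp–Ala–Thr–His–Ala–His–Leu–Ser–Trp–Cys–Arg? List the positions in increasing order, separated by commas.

1

The amide-side-chain residues are Asn (N) and Gln (Q).
Matching residues: Asn1.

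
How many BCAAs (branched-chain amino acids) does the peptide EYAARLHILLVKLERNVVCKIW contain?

9

Valine (V), leucine (L), and isoleucine (I) are the branched-chain amino acids.
Matching residues: L6, I8, L9, L10, V11, L13, V17, V18, I21.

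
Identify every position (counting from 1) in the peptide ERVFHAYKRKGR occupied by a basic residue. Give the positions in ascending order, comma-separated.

Matching residues: R2, H5, K8, R9, K10, R12.

2, 5, 8, 9, 10, 12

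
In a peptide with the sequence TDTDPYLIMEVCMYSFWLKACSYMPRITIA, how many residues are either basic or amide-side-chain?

2

Basic: H, K, R. Amide-side-chain: N, Q.
Basic residues here: K19, R26 (2).
Amide-side-chain residues here: none (0).
The two groups share no amino acid, so total = 2 + 0 = 2.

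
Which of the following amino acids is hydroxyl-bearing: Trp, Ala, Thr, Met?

Thr

S, T, and Y are the three residues with a side-chain hydroxyl.
Of the listed options, only Thr belongs to this group.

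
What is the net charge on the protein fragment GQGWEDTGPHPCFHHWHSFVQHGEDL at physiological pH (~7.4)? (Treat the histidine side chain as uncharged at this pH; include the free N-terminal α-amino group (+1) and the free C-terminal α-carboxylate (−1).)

At pH ~7.4 the Lys and Arg side chains are protonated (+1), the Asp and Glu side chains are deprotonated (−1), and with His taken as neutral all other side chains carry no charge.
Positive (K, R): none → +0.
Negative (D, E): E5, D6, E24, D25 → −4.
The N-terminus (+1) and C-terminus (−1) cancel.
Net charge = (+0) + (−4) = −4.

-4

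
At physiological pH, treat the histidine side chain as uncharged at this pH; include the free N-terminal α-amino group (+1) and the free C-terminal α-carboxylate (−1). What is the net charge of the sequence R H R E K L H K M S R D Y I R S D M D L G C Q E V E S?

The side chains ionized at physiological pH are Lys/Arg (+1) and Asp/Glu (−1); with His treated as neutral, nothing else contributes.
Positive (K, R): R1, R3, K5, K8, R11, R15 → +6.
Negative (D, E): E4, D12, D17, D19, E24, E26 → −6.
The N-terminus (+1) and C-terminus (−1) cancel.
Net charge = (+6) + (−6) = 0.

0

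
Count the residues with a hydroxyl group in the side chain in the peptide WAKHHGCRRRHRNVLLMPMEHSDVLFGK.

1

Serine (S), threonine (T), and tyrosine (Y) each carry a hydroxyl group on the side chain.
Matching residues: S22.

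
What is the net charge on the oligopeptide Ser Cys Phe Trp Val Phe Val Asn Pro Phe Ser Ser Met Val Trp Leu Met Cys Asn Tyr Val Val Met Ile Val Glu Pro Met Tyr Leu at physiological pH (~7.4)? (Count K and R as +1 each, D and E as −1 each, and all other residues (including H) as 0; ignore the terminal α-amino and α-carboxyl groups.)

Positive (K, R): none → +0.
Negative (D, E): Glu26 → −1.
Net charge = (+0) + (−1) = −1.

-1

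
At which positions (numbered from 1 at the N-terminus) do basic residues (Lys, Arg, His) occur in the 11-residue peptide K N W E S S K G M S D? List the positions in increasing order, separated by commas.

1, 7

Matching residues: K1, K7.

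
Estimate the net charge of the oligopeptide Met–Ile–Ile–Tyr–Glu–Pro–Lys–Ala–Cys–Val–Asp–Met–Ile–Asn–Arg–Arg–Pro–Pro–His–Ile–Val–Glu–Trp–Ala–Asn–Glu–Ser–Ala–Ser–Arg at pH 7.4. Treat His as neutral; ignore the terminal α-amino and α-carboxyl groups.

0

The side chains ionized at physiological pH are Lys/Arg (+1) and Asp/Glu (−1); with His treated as neutral, nothing else contributes.
Positive (K, R): Lys7, Arg15, Arg16, Arg30 → +4.
Negative (D, E): Glu5, Asp11, Glu22, Glu26 → −4.
Net charge = (+4) + (−4) = 0.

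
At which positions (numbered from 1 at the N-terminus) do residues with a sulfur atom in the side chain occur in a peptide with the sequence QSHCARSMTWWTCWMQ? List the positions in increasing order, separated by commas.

4, 8, 13, 15

Cysteine (C, thiol) and methionine (M, thioether) are the two sulfur-containing amino acids.
Matching residues: C4, M8, C13, M15.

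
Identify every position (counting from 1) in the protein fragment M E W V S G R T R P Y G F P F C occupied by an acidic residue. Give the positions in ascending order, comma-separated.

2

Matching residues: E2.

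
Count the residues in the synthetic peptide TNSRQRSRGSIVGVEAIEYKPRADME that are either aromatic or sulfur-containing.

2

Aromatic: F, W, Y. Sulfur-containing: C, M.
Aromatic residues here: Y19 (1).
Sulfur-containing residues here: M25 (1).
The two groups share no amino acid, so total = 1 + 1 = 2.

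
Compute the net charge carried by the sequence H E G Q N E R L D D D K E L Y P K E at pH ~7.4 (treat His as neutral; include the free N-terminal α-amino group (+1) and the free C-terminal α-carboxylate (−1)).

-4

The side chains ionized at physiological pH are Lys/Arg (+1) and Asp/Glu (−1); with His treated as neutral, nothing else contributes.
Positive (K, R): R7, K12, K17 → +3.
Negative (D, E): E2, E6, D9, D10, D11, E13, E18 → −7.
The N-terminus (+1) and C-terminus (−1) cancel.
Net charge = (+3) + (−7) = −4.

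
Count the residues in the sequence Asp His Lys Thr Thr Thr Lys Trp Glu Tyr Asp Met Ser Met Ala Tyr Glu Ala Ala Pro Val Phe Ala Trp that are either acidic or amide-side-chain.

Acidic: D, E. Amide-side-chain: N, Q.
Acidic residues here: Asp1, Glu9, Asp11, Glu17 (4).
Amide-side-chain residues here: none (0).
The two groups share no amino acid, so total = 4 + 0 = 4.

4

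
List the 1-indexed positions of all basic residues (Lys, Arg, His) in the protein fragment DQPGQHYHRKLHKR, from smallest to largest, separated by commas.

Matching residues: H6, H8, R9, K10, H12, K13, R14.

6, 8, 9, 10, 12, 13, 14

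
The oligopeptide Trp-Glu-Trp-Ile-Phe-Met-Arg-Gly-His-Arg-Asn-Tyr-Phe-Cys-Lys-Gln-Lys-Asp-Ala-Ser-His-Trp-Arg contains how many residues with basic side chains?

The basic amino acids are Lys (K), Arg (R), and His (H).
Matching residues: Arg7, His9, Arg10, Lys15, Lys17, His21, Arg23.

7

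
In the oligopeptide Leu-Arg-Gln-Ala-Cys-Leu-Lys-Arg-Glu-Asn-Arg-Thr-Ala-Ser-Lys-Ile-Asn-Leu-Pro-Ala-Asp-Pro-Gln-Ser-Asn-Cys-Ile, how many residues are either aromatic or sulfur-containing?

2

Aromatic: F, W, Y. Sulfur-containing: C, M.
Aromatic residues here: none (0).
Sulfur-containing residues here: Cys5, Cys26 (2).
The two groups share no amino acid, so total = 0 + 2 = 2.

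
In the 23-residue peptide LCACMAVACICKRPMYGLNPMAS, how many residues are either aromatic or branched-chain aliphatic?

5

Aromatic: F, W, Y. Branched-chain aliphatic: I, L, V.
Aromatic residues here: Y16 (1).
Branched-chain aliphatic residues here: L1, V7, I10, L18 (4).
The two groups share no amino acid, so total = 1 + 4 = 5.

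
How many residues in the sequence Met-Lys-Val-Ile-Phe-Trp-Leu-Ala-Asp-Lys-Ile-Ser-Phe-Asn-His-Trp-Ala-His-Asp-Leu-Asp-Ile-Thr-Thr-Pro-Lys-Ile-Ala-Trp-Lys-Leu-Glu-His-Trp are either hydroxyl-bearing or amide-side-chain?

4

Hydroxyl-bearing: S, T, Y. Amide-side-chain: N, Q.
Hydroxyl-bearing residues here: Ser12, Thr23, Thr24 (3).
Amide-side-chain residues here: Asn14 (1).
The two groups share no amino acid, so total = 3 + 1 = 4.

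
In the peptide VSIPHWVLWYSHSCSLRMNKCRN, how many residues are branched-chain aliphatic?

5

Valine (V), leucine (L), and isoleucine (I) are the branched-chain amino acids.
Matching residues: V1, I3, V7, L8, L16.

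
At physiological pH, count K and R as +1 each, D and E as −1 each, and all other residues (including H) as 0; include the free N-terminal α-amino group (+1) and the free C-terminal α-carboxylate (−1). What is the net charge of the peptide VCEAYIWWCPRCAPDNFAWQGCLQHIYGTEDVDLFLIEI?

-5

Positive (K, R): R11 → +1.
Negative (D, E): E3, D15, E30, D31, D33, E38 → −6.
The N-terminus (+1) and C-terminus (−1) cancel.
Net charge = (+1) + (−6) = −5.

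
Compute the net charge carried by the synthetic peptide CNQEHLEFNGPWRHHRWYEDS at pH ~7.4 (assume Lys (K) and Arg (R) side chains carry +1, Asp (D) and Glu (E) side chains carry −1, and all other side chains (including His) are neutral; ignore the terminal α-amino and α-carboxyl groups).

Positive (K, R): R13, R16 → +2.
Negative (D, E): E4, E7, E19, D20 → −4.
Net charge = (+2) + (−4) = −2.

-2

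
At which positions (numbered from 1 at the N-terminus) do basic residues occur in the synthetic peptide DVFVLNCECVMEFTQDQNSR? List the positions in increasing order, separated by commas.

20

K, R, and H are the three residues with basic side chains (ε-amine, guanidinium, and imidazole respectively).
Matching residues: R20.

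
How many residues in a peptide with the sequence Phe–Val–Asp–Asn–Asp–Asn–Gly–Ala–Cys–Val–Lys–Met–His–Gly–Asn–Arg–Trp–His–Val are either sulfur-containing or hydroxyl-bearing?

Sulfur-containing: C, M. Hydroxyl-bearing: S, T, Y.
Sulfur-containing residues here: Cys9, Met12 (2).
Hydroxyl-bearing residues here: none (0).
The two groups share no amino acid, so total = 2 + 0 = 2.

2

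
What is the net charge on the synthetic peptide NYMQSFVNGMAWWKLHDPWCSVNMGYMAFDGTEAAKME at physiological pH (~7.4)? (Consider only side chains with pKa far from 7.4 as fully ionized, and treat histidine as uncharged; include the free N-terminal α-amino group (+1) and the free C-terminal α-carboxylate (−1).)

The side chains ionized at physiological pH are Lys/Arg (+1) and Asp/Glu (−1); with His treated as neutral, nothing else contributes.
Positive (K, R): K14, K36 → +2.
Negative (D, E): D17, D30, E33, E38 → −4.
The N-terminus (+1) and C-terminus (−1) cancel.
Net charge = (+2) + (−4) = −2.

-2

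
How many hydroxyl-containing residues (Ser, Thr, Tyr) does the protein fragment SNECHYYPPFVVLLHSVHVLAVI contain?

4

Matching residues: S1, Y6, Y7, S16.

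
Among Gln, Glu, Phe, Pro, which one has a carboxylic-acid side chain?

Glu

Only D (aspartate) and E (glutamate) carry a side-chain carboxylic acid.
Of the listed options, only Glu belongs to this group.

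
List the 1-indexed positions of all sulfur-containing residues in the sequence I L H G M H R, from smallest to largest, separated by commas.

Cysteine (C, thiol) and methionine (M, thioether) are the two sulfur-containing amino acids.
Matching residues: M5.

5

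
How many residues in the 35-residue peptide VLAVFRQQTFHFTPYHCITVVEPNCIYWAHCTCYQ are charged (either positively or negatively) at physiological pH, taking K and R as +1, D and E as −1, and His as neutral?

2

Charged side chains at pH ~7.4: K, R (positive); D, E (negative).
Matching residues: R6, E22.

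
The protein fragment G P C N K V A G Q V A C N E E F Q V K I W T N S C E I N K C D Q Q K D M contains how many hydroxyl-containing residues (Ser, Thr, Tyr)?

Matching residues: T22, S24.

2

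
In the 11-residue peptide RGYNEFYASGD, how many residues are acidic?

The acidic residues are Asp (D) and Glu (E), whose side chains end in a carboxylate group.
Matching residues: E5, D11.

2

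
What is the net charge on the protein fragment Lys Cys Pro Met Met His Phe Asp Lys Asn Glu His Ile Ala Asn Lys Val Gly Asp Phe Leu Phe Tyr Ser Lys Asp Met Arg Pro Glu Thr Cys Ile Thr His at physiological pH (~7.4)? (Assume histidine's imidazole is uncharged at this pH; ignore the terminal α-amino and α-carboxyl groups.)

0

The side chains ionized at physiological pH are Lys/Arg (+1) and Asp/Glu (−1); with His treated as neutral, nothing else contributes.
Positive (K, R): Lys1, Lys9, Lys16, Lys25, Arg28 → +5.
Negative (D, E): Asp8, Glu11, Asp19, Asp26, Glu30 → −5.
Net charge = (+5) + (−5) = 0.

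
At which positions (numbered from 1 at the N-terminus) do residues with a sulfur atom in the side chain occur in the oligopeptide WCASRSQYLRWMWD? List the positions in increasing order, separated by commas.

2, 12

Cysteine (C, thiol) and methionine (M, thioether) are the two sulfur-containing amino acids.
Matching residues: C2, M12.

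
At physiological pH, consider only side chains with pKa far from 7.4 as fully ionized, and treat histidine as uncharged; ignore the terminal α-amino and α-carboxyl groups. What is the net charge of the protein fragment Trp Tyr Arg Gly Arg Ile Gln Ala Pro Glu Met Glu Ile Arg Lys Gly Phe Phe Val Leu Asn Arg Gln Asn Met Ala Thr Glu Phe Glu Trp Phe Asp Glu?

At pH ~7.4 the Lys and Arg side chains are protonated (+1), the Asp and Glu side chains are deprotonated (−1), and with His taken as neutral all other side chains carry no charge.
Positive (K, R): Arg3, Arg5, Arg14, Lys15, Arg22 → +5.
Negative (D, E): Glu10, Glu12, Glu28, Glu30, Asp33, Glu34 → −6.
Net charge = (+5) + (−6) = −1.

-1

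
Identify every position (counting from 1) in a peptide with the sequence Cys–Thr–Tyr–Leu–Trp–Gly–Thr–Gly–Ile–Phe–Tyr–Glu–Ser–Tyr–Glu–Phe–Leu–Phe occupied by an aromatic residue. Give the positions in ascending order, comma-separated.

The aromatic amino acids are Phe (F, benzyl), Trp (W, indole), and Tyr (Y, phenol).
Matching residues: Tyr3, Trp5, Phe10, Tyr11, Tyr14, Phe16, Phe18.

3, 5, 10, 11, 14, 16, 18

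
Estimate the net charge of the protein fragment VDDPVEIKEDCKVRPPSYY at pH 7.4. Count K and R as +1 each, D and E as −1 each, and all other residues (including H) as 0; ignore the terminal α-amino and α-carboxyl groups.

Positive (K, R): K8, K12, R14 → +3.
Negative (D, E): D2, D3, E6, E9, D10 → −5.
Net charge = (+3) + (−5) = −2.

-2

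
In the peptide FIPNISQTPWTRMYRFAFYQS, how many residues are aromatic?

6

F, W, and Y each carry an aromatic ring on the side chain.
Matching residues: F1, W10, Y14, F16, F18, Y19.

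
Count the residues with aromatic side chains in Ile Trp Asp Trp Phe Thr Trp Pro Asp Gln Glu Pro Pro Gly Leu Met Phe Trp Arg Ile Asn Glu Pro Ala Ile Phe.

F, W, and Y each carry an aromatic ring on the side chain.
Matching residues: Trp2, Trp4, Phe5, Trp7, Phe17, Trp18, Phe26.

7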